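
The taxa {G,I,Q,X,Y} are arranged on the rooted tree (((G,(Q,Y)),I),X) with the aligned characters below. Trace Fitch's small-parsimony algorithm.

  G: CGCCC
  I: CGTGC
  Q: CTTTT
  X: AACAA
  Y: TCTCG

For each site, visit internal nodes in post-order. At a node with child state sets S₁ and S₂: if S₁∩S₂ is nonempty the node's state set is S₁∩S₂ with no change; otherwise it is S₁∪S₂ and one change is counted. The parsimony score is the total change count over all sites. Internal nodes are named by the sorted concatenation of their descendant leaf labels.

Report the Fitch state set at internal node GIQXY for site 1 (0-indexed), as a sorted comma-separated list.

A,G

site 0, node QY: Q={C} ∪ Y={T} → {C,T} (+1)
site 0, node GQY: G={C} ∩ QY={C,T} → {C} (+0)
site 0, node GIQY: GQY={C} ∩ I={C} → {C} (+0)
site 0, node GIQXY: GIQY={C} ∪ X={A} → {A,C} (+1)
site 1, node QY: Q={T} ∪ Y={C} → {C,T} (+1)
site 1, node GQY: G={G} ∪ QY={C,T} → {C,G,T} (+1)
site 1, node GIQY: GQY={C,G,T} ∩ I={G} → {G} (+0)
site 1, node GIQXY: GIQY={G} ∪ X={A} → {A,G} (+1)
site 2, node QY: Q={T} ∩ Y={T} → {T} (+0)
site 2, node GQY: G={C} ∪ QY={T} → {C,T} (+1)
site 2, node GIQY: GQY={C,T} ∩ I={T} → {T} (+0)
site 2, node GIQXY: GIQY={T} ∪ X={C} → {C,T} (+1)
site 3, node QY: Q={T} ∪ Y={C} → {C,T} (+1)
site 3, node GQY: G={C} ∩ QY={C,T} → {C} (+0)
site 3, node GIQY: GQY={C} ∪ I={G} → {C,G} (+1)
site 3, node GIQXY: GIQY={C,G} ∪ X={A} → {A,C,G} (+1)
site 4, node QY: Q={T} ∪ Y={G} → {G,T} (+1)
site 4, node GQY: G={C} ∪ QY={G,T} → {C,G,T} (+1)
site 4, node GIQY: GQY={C,G,T} ∩ I={C} → {C} (+0)
site 4, node GIQXY: GIQY={C} ∪ X={A} → {A,C} (+1)
per-site changes: [2, 3, 2, 3, 3]; total = 13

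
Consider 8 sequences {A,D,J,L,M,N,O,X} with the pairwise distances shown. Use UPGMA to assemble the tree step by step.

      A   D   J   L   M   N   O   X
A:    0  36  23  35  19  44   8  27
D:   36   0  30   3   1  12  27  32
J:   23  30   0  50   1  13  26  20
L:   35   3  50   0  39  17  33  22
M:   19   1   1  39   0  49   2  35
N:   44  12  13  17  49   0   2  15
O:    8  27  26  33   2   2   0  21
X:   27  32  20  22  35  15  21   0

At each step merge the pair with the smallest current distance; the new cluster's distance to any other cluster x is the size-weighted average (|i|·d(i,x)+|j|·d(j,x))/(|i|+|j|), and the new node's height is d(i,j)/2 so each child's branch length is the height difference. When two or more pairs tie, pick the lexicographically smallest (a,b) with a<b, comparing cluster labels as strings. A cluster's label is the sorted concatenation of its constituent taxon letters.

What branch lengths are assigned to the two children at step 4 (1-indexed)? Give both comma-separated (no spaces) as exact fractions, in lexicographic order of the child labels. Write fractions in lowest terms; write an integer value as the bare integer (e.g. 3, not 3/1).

step 1: merge (D,M) at d=1; branch lengths D→1/2, M→1/2; new cluster DM
  updated: d(A,DM)=55/2, d(DM,J)=31/2, d(DM,L)=21, d(DM,N)=61/2, d(DM,O)=29/2, d(DM,X)=67/2
step 2: merge (N,O) at d=2; branch lengths N→1, O→1; new cluster NO
  updated: d(A,NO)=26, d(DM,NO)=45/2, d(J,NO)=39/2, d(L,NO)=25, d(NO,X)=18
step 3: merge (DM,J) at d=31/2; branch lengths DM→29/4, J→31/4; new cluster DJM
  updated: d(A,DJM)=26, d(DJM,L)=92/3, d(DJM,NO)=43/2, d(DJM,X)=29
step 4: merge (NO,X) at d=18; branch lengths NO→8, X→9; new cluster NOX
  updated: d(A,NOX)=79/3, d(DJM,NOX)=24, d(L,NOX)=24
step 5: merge (DJM,NOX) at d=24; branch lengths DJM→17/4, NOX→3; new cluster DJMNOX
  updated: d(A,DJMNOX)=157/6, d(DJMNOX,L)=82/3
step 6: merge (A,DJMNOX) at d=157/6; branch lengths A→157/12, DJMNOX→13/12; new cluster ADJMNOX
  updated: d(ADJMNOX,L)=199/7
step 7: merge (ADJMNOX,L) at d=199/7; branch lengths ADJMNOX→95/84, L→199/14; new cluster ADJLMNOX
final tree: ((A:157/12,(((D:1/2,M:1/2):29/4,J:31/4):17/4,((N:1,O:1):8,X:9):3):13/12):95/84,L:199/14)
total length: 1507/21

8,9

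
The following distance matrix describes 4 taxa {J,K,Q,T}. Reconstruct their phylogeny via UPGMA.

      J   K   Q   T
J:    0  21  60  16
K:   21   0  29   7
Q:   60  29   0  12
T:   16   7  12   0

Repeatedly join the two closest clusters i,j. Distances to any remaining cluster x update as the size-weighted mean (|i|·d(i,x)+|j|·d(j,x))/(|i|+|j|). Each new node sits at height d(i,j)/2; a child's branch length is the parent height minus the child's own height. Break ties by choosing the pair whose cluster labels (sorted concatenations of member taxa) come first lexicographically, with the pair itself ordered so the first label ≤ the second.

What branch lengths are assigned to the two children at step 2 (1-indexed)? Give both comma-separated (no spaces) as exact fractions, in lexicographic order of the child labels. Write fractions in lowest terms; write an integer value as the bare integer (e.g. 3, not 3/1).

37/4,23/4

iteration 1: select K,T (d=7); attach at lengths (7/2, 7/2); label the merged cluster KT
  updated: d(J,KT)=37/2, d(KT,Q)=41/2
iteration 2: select J,KT (d=37/2); attach at lengths (37/4, 23/4); label the merged cluster JKT
  updated: d(JKT,Q)=101/3
iteration 3: select JKT,Q (d=101/3); attach at lengths (91/12, 101/6); label the merged cluster JKQT
final tree: ((J:37/4,(K:7/2,T:7/2):23/4):91/12,Q:101/6)
total length: 557/12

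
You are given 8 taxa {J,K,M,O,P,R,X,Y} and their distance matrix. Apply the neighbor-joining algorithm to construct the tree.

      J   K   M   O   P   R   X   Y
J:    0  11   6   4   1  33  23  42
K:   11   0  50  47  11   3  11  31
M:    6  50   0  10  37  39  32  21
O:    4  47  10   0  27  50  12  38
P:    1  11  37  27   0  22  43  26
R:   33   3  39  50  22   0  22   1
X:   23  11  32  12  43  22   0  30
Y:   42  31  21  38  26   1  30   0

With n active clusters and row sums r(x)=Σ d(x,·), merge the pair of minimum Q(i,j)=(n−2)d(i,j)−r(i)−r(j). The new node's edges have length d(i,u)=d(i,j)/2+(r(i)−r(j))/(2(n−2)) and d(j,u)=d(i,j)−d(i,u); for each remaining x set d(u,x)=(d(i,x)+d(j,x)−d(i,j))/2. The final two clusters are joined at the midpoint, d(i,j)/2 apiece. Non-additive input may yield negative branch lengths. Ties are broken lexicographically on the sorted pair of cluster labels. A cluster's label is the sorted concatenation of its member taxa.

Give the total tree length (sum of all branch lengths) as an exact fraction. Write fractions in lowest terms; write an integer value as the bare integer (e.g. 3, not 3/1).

1955/32

step 1: merge (R,Y) at d=1, Q=-353; branch lengths R→-13/12, Y→25/12; new cluster RY
  updated: d(J,RY)=37, d(K,RY)=33/2, d(M,RY)=59/2, d(O,RY)=87/2, d(P,RY)=47/2, d(RY,X)=51/2
step 2: merge (M,O) at d=10, Q=-258; branch lengths M→71/10, O→29/10; new cluster MO
  updated: d(J,MO)=0, d(K,MO)=87/2, d(MO,P)=27, d(MO,RY)=63/2, d(MO,X)=17
step 3: merge (J,MO) at d=0, Q=-191; branch lengths J→-47/8, MO→47/8; new cluster JMO
  updated: d(JMO,K)=109/4, d(JMO,P)=14, d(JMO,RY)=137/4, d(JMO,X)=20
step 4: merge (JMO,P) at d=14, Q=-145; branch lengths JMO→23/3, P→19/3; new cluster JMOP
  updated: d(JMOP,K)=97/8, d(JMOP,RY)=175/8, d(JMOP,X)=49/2
step 5: merge (JMOP,RY) at d=175/8, Q=-629/8; branch lengths JMOP→307/32, RY→393/32; new cluster JMOPRY
  updated: d(JMOPRY,K)=27/8, d(JMOPRY,X)=225/16
step 6: merge (JMOPRY,K) at d=27/8, Q=-455/16; branch lengths JMOPRY→103/32, K→5/32; new cluster JKMOPRY
  updated: d(JKMOPRY,X)=347/32
step 7: merge (JKMOPRY,X) at d=347/32; branch lengths JKMOPRY→347/64, X→347/64; new cluster JKMOPRXY
final tree: (((((J:-47/8,(M:71/10,O:29/10):47/8):23/3,P:19/3):307/32,(R:-13/12,Y:25/12):393/32):103/32,K:5/32):347/64,X:347/64)
total length: 1955/32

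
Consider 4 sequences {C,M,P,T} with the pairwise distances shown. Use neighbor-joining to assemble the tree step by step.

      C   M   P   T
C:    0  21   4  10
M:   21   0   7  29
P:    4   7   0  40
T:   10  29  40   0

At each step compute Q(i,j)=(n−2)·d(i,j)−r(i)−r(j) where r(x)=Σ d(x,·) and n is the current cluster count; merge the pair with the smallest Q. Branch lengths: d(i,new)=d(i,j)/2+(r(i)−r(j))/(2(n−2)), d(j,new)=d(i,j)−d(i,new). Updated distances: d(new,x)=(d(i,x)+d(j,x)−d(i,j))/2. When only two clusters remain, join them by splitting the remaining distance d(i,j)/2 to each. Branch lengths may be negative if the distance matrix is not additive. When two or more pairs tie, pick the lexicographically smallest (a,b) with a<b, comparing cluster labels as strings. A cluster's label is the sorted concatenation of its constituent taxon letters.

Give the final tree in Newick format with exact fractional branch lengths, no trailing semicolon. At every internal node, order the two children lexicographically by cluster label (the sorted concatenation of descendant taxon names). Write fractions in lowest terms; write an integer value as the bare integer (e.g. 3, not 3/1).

step 1: merge (C,T) at d=10, Q=-94; branch lengths C→-6, T→16; new cluster CT
  updated: d(CT,M)=20, d(CT,P)=17
step 2: merge (CT,M) at d=20, Q=-44; branch lengths CT→15, M→5; new cluster CMT
  updated: d(CMT,P)=2
step 3: merge (CMT,P) at d=2; branch lengths CMT→1, P→1; new cluster CMPT
final tree: (((C:-6,T:16):15,M:5):1,P:1)
total length: 32

(((C:-6,T:16):15,M:5):1,P:1)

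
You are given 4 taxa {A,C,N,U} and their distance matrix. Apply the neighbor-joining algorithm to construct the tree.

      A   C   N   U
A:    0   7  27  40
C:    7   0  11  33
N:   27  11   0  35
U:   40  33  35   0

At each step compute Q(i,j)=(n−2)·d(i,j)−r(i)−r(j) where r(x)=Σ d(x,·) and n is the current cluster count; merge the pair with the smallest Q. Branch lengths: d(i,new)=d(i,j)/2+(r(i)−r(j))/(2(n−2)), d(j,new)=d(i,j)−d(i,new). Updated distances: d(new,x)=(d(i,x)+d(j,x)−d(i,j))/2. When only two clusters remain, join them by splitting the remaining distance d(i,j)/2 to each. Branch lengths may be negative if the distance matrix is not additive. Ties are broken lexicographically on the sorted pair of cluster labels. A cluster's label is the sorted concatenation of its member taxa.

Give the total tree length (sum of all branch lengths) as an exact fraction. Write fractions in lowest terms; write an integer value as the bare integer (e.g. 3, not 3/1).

step 1: merge (A,C) at d=7, Q=-111; branch lengths A→37/4, C→-9/4; new cluster AC
  updated: d(AC,N)=31/2, d(AC,U)=33
step 2: merge (AC,N) at d=31/2, Q=-167/2; branch lengths AC→27/4, N→35/4; new cluster ACN
  updated: d(ACN,U)=105/4
step 3: merge (ACN,U) at d=105/4; branch lengths ACN→105/8, U→105/8; new cluster ACNU
final tree: (((A:37/4,C:-9/4):27/4,N:35/4):105/8,U:105/8)
total length: 195/4

195/4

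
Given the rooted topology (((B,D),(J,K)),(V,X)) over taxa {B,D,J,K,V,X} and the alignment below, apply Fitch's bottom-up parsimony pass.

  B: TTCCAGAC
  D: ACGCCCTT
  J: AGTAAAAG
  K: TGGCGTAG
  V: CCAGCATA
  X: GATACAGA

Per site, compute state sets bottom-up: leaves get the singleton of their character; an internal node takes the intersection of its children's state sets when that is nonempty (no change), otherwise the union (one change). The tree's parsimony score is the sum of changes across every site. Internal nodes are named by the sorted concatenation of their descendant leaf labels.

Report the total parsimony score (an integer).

26

[col 0] BD: children B:{T}, D:{A} ∪→ {A,T}; cost 1
[col 0] JK: children J:{A}, K:{T} ∪→ {A,T}; cost 1
[col 0] BDJK: children BD:{A,T}, JK:{A,T} ∩→ {A,T}; cost 0
[col 0] VX: children V:{C}, X:{G} ∪→ {C,G}; cost 1
[col 0] BDJKVX: children BDJK:{A,T}, VX:{C,G} ∪→ {A,C,G,T}; cost 1
[col 1] BD: children B:{T}, D:{C} ∪→ {C,T}; cost 1
[col 1] JK: children J:{G}, K:{G} ∩→ {G}; cost 0
[col 1] BDJK: children BD:{C,T}, JK:{G} ∪→ {C,G,T}; cost 1
[col 1] VX: children V:{C}, X:{A} ∪→ {A,C}; cost 1
[col 1] BDJKVX: children BDJK:{C,G,T}, VX:{A,C} ∩→ {C}; cost 0
[col 2] BD: children B:{C}, D:{G} ∪→ {C,G}; cost 1
[col 2] JK: children J:{T}, K:{G} ∪→ {G,T}; cost 1
[col 2] BDJK: children BD:{C,G}, JK:{G,T} ∩→ {G}; cost 0
[col 2] VX: children V:{A}, X:{T} ∪→ {A,T}; cost 1
[col 2] BDJKVX: children BDJK:{G}, VX:{A,T} ∪→ {A,G,T}; cost 1
[col 3] BD: children B:{C}, D:{C} ∩→ {C}; cost 0
[col 3] JK: children J:{A}, K:{C} ∪→ {A,C}; cost 1
[col 3] BDJK: children BD:{C}, JK:{A,C} ∩→ {C}; cost 0
[col 3] VX: children V:{G}, X:{A} ∪→ {A,G}; cost 1
[col 3] BDJKVX: children BDJK:{C}, VX:{A,G} ∪→ {A,C,G}; cost 1
[col 4] BD: children B:{A}, D:{C} ∪→ {A,C}; cost 1
[col 4] JK: children J:{A}, K:{G} ∪→ {A,G}; cost 1
[col 4] BDJK: children BD:{A,C}, JK:{A,G} ∩→ {A}; cost 0
[col 4] VX: children V:{C}, X:{C} ∩→ {C}; cost 0
[col 4] BDJKVX: children BDJK:{A}, VX:{C} ∪→ {A,C}; cost 1
[col 5] BD: children B:{G}, D:{C} ∪→ {C,G}; cost 1
[col 5] JK: children J:{A}, K:{T} ∪→ {A,T}; cost 1
[col 5] BDJK: children BD:{C,G}, JK:{A,T} ∪→ {A,C,G,T}; cost 1
[col 5] VX: children V:{A}, X:{A} ∩→ {A}; cost 0
[col 5] BDJKVX: children BDJK:{A,C,G,T}, VX:{A} ∩→ {A}; cost 0
[col 6] BD: children B:{A}, D:{T} ∪→ {A,T}; cost 1
[col 6] JK: children J:{A}, K:{A} ∩→ {A}; cost 0
[col 6] BDJK: children BD:{A,T}, JK:{A} ∩→ {A}; cost 0
[col 6] VX: children V:{T}, X:{G} ∪→ {G,T}; cost 1
[col 6] BDJKVX: children BDJK:{A}, VX:{G,T} ∪→ {A,G,T}; cost 1
[col 7] BD: children B:{C}, D:{T} ∪→ {C,T}; cost 1
[col 7] JK: children J:{G}, K:{G} ∩→ {G}; cost 0
[col 7] BDJK: children BD:{C,T}, JK:{G} ∪→ {C,G,T}; cost 1
[col 7] VX: children V:{A}, X:{A} ∩→ {A}; cost 0
[col 7] BDJKVX: children BDJK:{C,G,T}, VX:{A} ∪→ {A,C,G,T}; cost 1
per-site changes: [4, 3, 4, 3, 3, 3, 3, 3]; total = 26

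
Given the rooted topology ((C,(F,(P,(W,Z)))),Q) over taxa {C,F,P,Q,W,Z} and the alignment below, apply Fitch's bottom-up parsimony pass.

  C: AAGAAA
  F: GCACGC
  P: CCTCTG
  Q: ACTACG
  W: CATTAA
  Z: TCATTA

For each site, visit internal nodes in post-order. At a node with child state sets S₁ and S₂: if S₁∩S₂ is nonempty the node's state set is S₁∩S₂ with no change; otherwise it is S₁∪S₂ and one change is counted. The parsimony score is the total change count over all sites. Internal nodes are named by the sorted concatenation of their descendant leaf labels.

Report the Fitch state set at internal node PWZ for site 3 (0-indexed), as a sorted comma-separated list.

WZ@0: {C} ∪ {T} = {C,T} (union, +1)
PWZ@0: {C} ∩ {C,T} = {C} (intersection, +0)
FPWZ@0: {G} ∪ {C} = {C,G} (union, +1)
CFPWZ@0: {A} ∪ {C,G} = {A,C,G} (union, +1)
CFPQWZ@0: {A,C,G} ∩ {A} = {A} (intersection, +0)
WZ@1: {A} ∪ {C} = {A,C} (union, +1)
PWZ@1: {C} ∩ {A,C} = {C} (intersection, +0)
FPWZ@1: {C} ∩ {C} = {C} (intersection, +0)
CFPWZ@1: {A} ∪ {C} = {A,C} (union, +1)
CFPQWZ@1: {A,C} ∩ {C} = {C} (intersection, +0)
WZ@2: {T} ∪ {A} = {A,T} (union, +1)
PWZ@2: {T} ∩ {A,T} = {T} (intersection, +0)
FPWZ@2: {A} ∪ {T} = {A,T} (union, +1)
CFPWZ@2: {G} ∪ {A,T} = {A,G,T} (union, +1)
CFPQWZ@2: {A,G,T} ∩ {T} = {T} (intersection, +0)
WZ@3: {T} ∩ {T} = {T} (intersection, +0)
PWZ@3: {C} ∪ {T} = {C,T} (union, +1)
FPWZ@3: {C} ∩ {C,T} = {C} (intersection, +0)
CFPWZ@3: {A} ∪ {C} = {A,C} (union, +1)
CFPQWZ@3: {A,C} ∩ {A} = {A} (intersection, +0)
WZ@4: {A} ∪ {T} = {A,T} (union, +1)
PWZ@4: {T} ∩ {A,T} = {T} (intersection, +0)
FPWZ@4: {G} ∪ {T} = {G,T} (union, +1)
CFPWZ@4: {A} ∪ {G,T} = {A,G,T} (union, +1)
CFPQWZ@4: {A,G,T} ∪ {C} = {A,C,G,T} (union, +1)
WZ@5: {A} ∩ {A} = {A} (intersection, +0)
PWZ@5: {G} ∪ {A} = {A,G} (union, +1)
FPWZ@5: {C} ∪ {A,G} = {A,C,G} (union, +1)
CFPWZ@5: {A} ∩ {A,C,G} = {A} (intersection, +0)
CFPQWZ@5: {A} ∪ {G} = {A,G} (union, +1)
per-site changes: [3, 2, 3, 2, 4, 3]; total = 17

C,T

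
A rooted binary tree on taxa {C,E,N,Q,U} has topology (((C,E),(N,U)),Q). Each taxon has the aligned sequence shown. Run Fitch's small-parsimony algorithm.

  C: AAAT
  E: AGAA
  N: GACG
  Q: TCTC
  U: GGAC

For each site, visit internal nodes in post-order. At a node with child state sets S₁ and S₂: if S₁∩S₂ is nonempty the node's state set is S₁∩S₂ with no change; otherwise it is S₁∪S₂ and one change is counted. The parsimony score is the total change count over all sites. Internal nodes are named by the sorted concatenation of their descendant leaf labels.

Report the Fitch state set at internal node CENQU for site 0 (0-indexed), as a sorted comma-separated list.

A,G,T

CE@0: {A} ∩ {A} = {A} (intersection, +0)
NU@0: {G} ∩ {G} = {G} (intersection, +0)
CENU@0: {A} ∪ {G} = {A,G} (union, +1)
CENQU@0: {A,G} ∪ {T} = {A,G,T} (union, +1)
CE@1: {A} ∪ {G} = {A,G} (union, +1)
NU@1: {A} ∪ {G} = {A,G} (union, +1)
CENU@1: {A,G} ∩ {A,G} = {A,G} (intersection, +0)
CENQU@1: {A,G} ∪ {C} = {A,C,G} (union, +1)
CE@2: {A} ∩ {A} = {A} (intersection, +0)
NU@2: {C} ∪ {A} = {A,C} (union, +1)
CENU@2: {A} ∩ {A,C} = {A} (intersection, +0)
CENQU@2: {A} ∪ {T} = {A,T} (union, +1)
CE@3: {T} ∪ {A} = {A,T} (union, +1)
NU@3: {G} ∪ {C} = {C,G} (union, +1)
CENU@3: {A,T} ∪ {C,G} = {A,C,G,T} (union, +1)
CENQU@3: {A,C,G,T} ∩ {C} = {C} (intersection, +0)
per-site changes: [2, 3, 2, 3]; total = 10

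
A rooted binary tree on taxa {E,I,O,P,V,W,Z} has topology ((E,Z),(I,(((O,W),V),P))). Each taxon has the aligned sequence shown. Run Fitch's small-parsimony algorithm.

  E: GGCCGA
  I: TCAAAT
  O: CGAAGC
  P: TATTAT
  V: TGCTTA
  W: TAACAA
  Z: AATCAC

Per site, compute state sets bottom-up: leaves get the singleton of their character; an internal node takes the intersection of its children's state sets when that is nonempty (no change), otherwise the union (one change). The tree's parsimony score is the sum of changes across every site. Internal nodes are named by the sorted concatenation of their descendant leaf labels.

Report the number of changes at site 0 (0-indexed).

[col 0] EZ: children E:{G}, Z:{A} ∪→ {A,G}; cost 1
[col 0] OW: children O:{C}, W:{T} ∪→ {C,T}; cost 1
[col 0] OVW: children OW:{C,T}, V:{T} ∩→ {T}; cost 0
[col 0] OPVW: children OVW:{T}, P:{T} ∩→ {T}; cost 0
[col 0] IOPVW: children I:{T}, OPVW:{T} ∩→ {T}; cost 0
[col 0] EIOPVWZ: children EZ:{A,G}, IOPVW:{T} ∪→ {A,G,T}; cost 1
[col 1] EZ: children E:{G}, Z:{A} ∪→ {A,G}; cost 1
[col 1] OW: children O:{G}, W:{A} ∪→ {A,G}; cost 1
[col 1] OVW: children OW:{A,G}, V:{G} ∩→ {G}; cost 0
[col 1] OPVW: children OVW:{G}, P:{A} ∪→ {A,G}; cost 1
[col 1] IOPVW: children I:{C}, OPVW:{A,G} ∪→ {A,C,G}; cost 1
[col 1] EIOPVWZ: children EZ:{A,G}, IOPVW:{A,C,G} ∩→ {A,G}; cost 0
[col 2] EZ: children E:{C}, Z:{T} ∪→ {C,T}; cost 1
[col 2] OW: children O:{A}, W:{A} ∩→ {A}; cost 0
[col 2] OVW: children OW:{A}, V:{C} ∪→ {A,C}; cost 1
[col 2] OPVW: children OVW:{A,C}, P:{T} ∪→ {A,C,T}; cost 1
[col 2] IOPVW: children I:{A}, OPVW:{A,C,T} ∩→ {A}; cost 0
[col 2] EIOPVWZ: children EZ:{C,T}, IOPVW:{A} ∪→ {A,C,T}; cost 1
[col 3] EZ: children E:{C}, Z:{C} ∩→ {C}; cost 0
[col 3] OW: children O:{A}, W:{C} ∪→ {A,C}; cost 1
[col 3] OVW: children OW:{A,C}, V:{T} ∪→ {A,C,T}; cost 1
[col 3] OPVW: children OVW:{A,C,T}, P:{T} ∩→ {T}; cost 0
[col 3] IOPVW: children I:{A}, OPVW:{T} ∪→ {A,T}; cost 1
[col 3] EIOPVWZ: children EZ:{C}, IOPVW:{A,T} ∪→ {A,C,T}; cost 1
[col 4] EZ: children E:{G}, Z:{A} ∪→ {A,G}; cost 1
[col 4] OW: children O:{G}, W:{A} ∪→ {A,G}; cost 1
[col 4] OVW: children OW:{A,G}, V:{T} ∪→ {A,G,T}; cost 1
[col 4] OPVW: children OVW:{A,G,T}, P:{A} ∩→ {A}; cost 0
[col 4] IOPVW: children I:{A}, OPVW:{A} ∩→ {A}; cost 0
[col 4] EIOPVWZ: children EZ:{A,G}, IOPVW:{A} ∩→ {A}; cost 0
[col 5] EZ: children E:{A}, Z:{C} ∪→ {A,C}; cost 1
[col 5] OW: children O:{C}, W:{A} ∪→ {A,C}; cost 1
[col 5] OVW: children OW:{A,C}, V:{A} ∩→ {A}; cost 0
[col 5] OPVW: children OVW:{A}, P:{T} ∪→ {A,T}; cost 1
[col 5] IOPVW: children I:{T}, OPVW:{A,T} ∩→ {T}; cost 0
[col 5] EIOPVWZ: children EZ:{A,C}, IOPVW:{T} ∪→ {A,C,T}; cost 1
per-site changes: [3, 4, 4, 4, 3, 4]; total = 22

3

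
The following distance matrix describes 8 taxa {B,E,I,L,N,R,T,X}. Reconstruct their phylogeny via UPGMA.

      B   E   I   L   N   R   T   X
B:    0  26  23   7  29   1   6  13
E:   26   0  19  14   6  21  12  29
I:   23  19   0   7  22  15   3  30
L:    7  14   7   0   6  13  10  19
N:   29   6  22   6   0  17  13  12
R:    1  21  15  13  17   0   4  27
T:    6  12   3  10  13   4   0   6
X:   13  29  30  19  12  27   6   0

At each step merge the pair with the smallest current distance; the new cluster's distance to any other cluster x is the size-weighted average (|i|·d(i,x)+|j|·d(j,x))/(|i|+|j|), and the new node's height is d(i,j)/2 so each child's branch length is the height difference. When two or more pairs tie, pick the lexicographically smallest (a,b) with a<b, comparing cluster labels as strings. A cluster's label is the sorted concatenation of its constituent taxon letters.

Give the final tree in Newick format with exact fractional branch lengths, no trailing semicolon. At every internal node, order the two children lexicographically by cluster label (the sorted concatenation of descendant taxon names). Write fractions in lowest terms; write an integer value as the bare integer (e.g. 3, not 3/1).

step 1: merge (B,R) at d=1; branch lengths B→1/2, R→1/2; new cluster BR
  updated: d(BR,E)=47/2, d(BR,I)=19, d(BR,L)=10, d(BR,N)=23, d(BR,T)=5, d(BR,X)=20
step 2: merge (I,T) at d=3; branch lengths I→3/2, T→3/2; new cluster IT
  updated: d(BR,IT)=12, d(E,IT)=31/2, d(IT,L)=17/2, d(IT,N)=35/2, d(IT,X)=18
step 3: merge (E,N) at d=6; branch lengths E→3, N→3; new cluster EN
  updated: d(BR,EN)=93/4, d(EN,IT)=33/2, d(EN,L)=10, d(EN,X)=41/2
step 4: merge (IT,L) at d=17/2; branch lengths IT→11/4, L→17/4; new cluster ILT
  updated: d(BR,ILT)=34/3, d(EN,ILT)=43/3, d(ILT,X)=55/3
step 5: merge (BR,ILT) at d=34/3; branch lengths BR→31/6, ILT→17/12; new cluster BILRT
  updated: d(BILRT,EN)=179/10, d(BILRT,X)=19
step 6: merge (BILRT,EN) at d=179/10; branch lengths BILRT→197/60, EN→119/20; new cluster BEILNRT
  updated: d(BEILNRT,X)=136/7
step 7: merge (BEILNRT,X) at d=136/7; branch lengths BEILNRT→107/140, X→68/7; new cluster BEILNRTX
final tree: ((((B:1/2,R:1/2):31/6,((I:3/2,T:3/2):11/4,L:17/4):17/12):197/60,(E:3,N:3):119/20):107/140,X:68/7)
total length: 4546/105

((((B:1/2,R:1/2):31/6,((I:3/2,T:3/2):11/4,L:17/4):17/12):197/60,(E:3,N:3):119/20):107/140,X:68/7)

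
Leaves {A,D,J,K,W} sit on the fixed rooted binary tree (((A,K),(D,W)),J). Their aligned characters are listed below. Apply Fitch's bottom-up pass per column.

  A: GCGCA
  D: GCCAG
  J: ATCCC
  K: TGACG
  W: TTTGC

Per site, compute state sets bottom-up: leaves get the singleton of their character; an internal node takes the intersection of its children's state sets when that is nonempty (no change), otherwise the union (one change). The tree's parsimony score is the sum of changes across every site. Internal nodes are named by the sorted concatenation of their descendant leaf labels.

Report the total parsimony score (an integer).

14

[col 0] AK: children A:{G}, K:{T} ∪→ {G,T}; cost 1
[col 0] DW: children D:{G}, W:{T} ∪→ {G,T}; cost 1
[col 0] ADKW: children AK:{G,T}, DW:{G,T} ∩→ {G,T}; cost 0
[col 0] ADJKW: children ADKW:{G,T}, J:{A} ∪→ {A,G,T}; cost 1
[col 1] AK: children A:{C}, K:{G} ∪→ {C,G}; cost 1
[col 1] DW: children D:{C}, W:{T} ∪→ {C,T}; cost 1
[col 1] ADKW: children AK:{C,G}, DW:{C,T} ∩→ {C}; cost 0
[col 1] ADJKW: children ADKW:{C}, J:{T} ∪→ {C,T}; cost 1
[col 2] AK: children A:{G}, K:{A} ∪→ {A,G}; cost 1
[col 2] DW: children D:{C}, W:{T} ∪→ {C,T}; cost 1
[col 2] ADKW: children AK:{A,G}, DW:{C,T} ∪→ {A,C,G,T}; cost 1
[col 2] ADJKW: children ADKW:{A,C,G,T}, J:{C} ∩→ {C}; cost 0
[col 3] AK: children A:{C}, K:{C} ∩→ {C}; cost 0
[col 3] DW: children D:{A}, W:{G} ∪→ {A,G}; cost 1
[col 3] ADKW: children AK:{C}, DW:{A,G} ∪→ {A,C,G}; cost 1
[col 3] ADJKW: children ADKW:{A,C,G}, J:{C} ∩→ {C}; cost 0
[col 4] AK: children A:{A}, K:{G} ∪→ {A,G}; cost 1
[col 4] DW: children D:{G}, W:{C} ∪→ {C,G}; cost 1
[col 4] ADKW: children AK:{A,G}, DW:{C,G} ∩→ {G}; cost 0
[col 4] ADJKW: children ADKW:{G}, J:{C} ∪→ {C,G}; cost 1
per-site changes: [3, 3, 3, 2, 3]; total = 14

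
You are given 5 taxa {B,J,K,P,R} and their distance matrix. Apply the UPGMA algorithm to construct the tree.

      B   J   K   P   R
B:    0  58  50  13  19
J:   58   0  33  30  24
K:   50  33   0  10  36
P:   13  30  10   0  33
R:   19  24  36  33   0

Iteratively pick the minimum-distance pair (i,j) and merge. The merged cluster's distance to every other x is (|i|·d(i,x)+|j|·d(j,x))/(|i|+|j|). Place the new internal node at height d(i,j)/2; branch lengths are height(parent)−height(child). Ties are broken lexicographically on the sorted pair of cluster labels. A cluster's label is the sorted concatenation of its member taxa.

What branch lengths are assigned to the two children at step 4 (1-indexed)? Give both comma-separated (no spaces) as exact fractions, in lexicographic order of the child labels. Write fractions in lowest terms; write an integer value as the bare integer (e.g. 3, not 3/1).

step 1: merge (K,P) at d=10; branch lengths K→5, P→5; new cluster KP
  updated: d(B,KP)=63/2, d(J,KP)=63/2, d(KP,R)=69/2
step 2: merge (B,R) at d=19; branch lengths B→19/2, R→19/2; new cluster BR
  updated: d(BR,J)=41, d(BR,KP)=33
step 3: merge (J,KP) at d=63/2; branch lengths J→63/4, KP→43/4; new cluster JKP
  updated: d(BR,JKP)=107/3
step 4: merge (BR,JKP) at d=107/3; branch lengths BR→25/3, JKP→25/12; new cluster BJKPR
final tree: ((B:19/2,R:19/2):25/3,(J:63/4,(K:5,P:5):43/4):25/12)
total length: 791/12

25/3,25/12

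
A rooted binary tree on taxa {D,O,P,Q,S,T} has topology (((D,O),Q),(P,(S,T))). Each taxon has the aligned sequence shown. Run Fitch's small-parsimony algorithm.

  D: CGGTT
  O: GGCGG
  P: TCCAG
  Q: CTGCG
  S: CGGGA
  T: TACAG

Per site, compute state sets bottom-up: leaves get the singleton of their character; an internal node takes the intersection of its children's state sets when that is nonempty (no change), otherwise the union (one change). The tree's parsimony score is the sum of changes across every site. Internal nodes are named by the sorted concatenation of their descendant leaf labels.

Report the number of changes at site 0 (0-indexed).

DO@0: {C} ∪ {G} = {C,G} (union, +1)
DOQ@0: {C,G} ∩ {C} = {C} (intersection, +0)
ST@0: {C} ∪ {T} = {C,T} (union, +1)
PST@0: {T} ∩ {C,T} = {T} (intersection, +0)
DOPQST@0: {C} ∪ {T} = {C,T} (union, +1)
DO@1: {G} ∩ {G} = {G} (intersection, +0)
DOQ@1: {G} ∪ {T} = {G,T} (union, +1)
ST@1: {G} ∪ {A} = {A,G} (union, +1)
PST@1: {C} ∪ {A,G} = {A,C,G} (union, +1)
DOPQST@1: {G,T} ∩ {A,C,G} = {G} (intersection, +0)
DO@2: {G} ∪ {C} = {C,G} (union, +1)
DOQ@2: {C,G} ∩ {G} = {G} (intersection, +0)
ST@2: {G} ∪ {C} = {C,G} (union, +1)
PST@2: {C} ∩ {C,G} = {C} (intersection, +0)
DOPQST@2: {G} ∪ {C} = {C,G} (union, +1)
DO@3: {T} ∪ {G} = {G,T} (union, +1)
DOQ@3: {G,T} ∪ {C} = {C,G,T} (union, +1)
ST@3: {G} ∪ {A} = {A,G} (union, +1)
PST@3: {A} ∩ {A,G} = {A} (intersection, +0)
DOPQST@3: {C,G,T} ∪ {A} = {A,C,G,T} (union, +1)
DO@4: {T} ∪ {G} = {G,T} (union, +1)
DOQ@4: {G,T} ∩ {G} = {G} (intersection, +0)
ST@4: {A} ∪ {G} = {A,G} (union, +1)
PST@4: {G} ∩ {A,G} = {G} (intersection, +0)
DOPQST@4: {G} ∩ {G} = {G} (intersection, +0)
per-site changes: [3, 3, 3, 4, 2]; total = 15

3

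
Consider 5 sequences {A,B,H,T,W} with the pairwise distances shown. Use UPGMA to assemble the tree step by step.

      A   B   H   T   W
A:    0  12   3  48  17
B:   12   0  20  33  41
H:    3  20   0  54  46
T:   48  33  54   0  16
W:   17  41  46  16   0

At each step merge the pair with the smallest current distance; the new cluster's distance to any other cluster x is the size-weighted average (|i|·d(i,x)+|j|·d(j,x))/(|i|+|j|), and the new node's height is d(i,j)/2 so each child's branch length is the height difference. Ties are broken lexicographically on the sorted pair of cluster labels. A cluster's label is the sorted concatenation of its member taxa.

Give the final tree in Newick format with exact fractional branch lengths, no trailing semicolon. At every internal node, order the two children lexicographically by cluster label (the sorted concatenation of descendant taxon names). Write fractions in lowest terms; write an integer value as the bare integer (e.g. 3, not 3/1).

(((A:3/2,H:3/2):13/2,B:8):143/12,(T:8,W:8):143/12)

iteration 1: select A,H (d=3); attach at lengths (3/2, 3/2); label the merged cluster AH
  updated: d(AH,B)=16, d(AH,T)=51, d(AH,W)=63/2
iteration 2: select AH,B (d=16); attach at lengths (13/2, 8); label the merged cluster ABH
  updated: d(ABH,T)=45, d(ABH,W)=104/3
iteration 3: select T,W (d=16); attach at lengths (8, 8); label the merged cluster TW
  updated: d(ABH,TW)=239/6
iteration 4: select ABH,TW (d=239/6); attach at lengths (143/12, 143/12); label the merged cluster ABHTW
final tree: (((A:3/2,H:3/2):13/2,B:8):143/12,(T:8,W:8):143/12)
total length: 172/3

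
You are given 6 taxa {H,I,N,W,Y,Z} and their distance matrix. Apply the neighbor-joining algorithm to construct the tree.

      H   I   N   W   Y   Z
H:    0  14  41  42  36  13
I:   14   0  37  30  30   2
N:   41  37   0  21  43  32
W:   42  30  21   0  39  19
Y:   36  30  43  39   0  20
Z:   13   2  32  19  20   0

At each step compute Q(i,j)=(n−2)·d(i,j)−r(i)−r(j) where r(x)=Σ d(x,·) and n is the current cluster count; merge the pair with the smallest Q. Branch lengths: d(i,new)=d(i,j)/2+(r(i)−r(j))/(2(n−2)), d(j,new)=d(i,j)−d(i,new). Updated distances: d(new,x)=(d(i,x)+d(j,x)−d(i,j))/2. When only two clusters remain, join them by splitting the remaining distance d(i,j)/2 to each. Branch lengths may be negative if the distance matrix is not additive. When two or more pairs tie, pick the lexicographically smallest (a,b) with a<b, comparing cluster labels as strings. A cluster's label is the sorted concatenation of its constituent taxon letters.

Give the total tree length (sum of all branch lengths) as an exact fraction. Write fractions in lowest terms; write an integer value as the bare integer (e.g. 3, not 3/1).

283/4

1. join N+W (d=21, Q=-241) ⇒ NW; edges |N|=107/8, |W|=61/8
  updated: d(H,NW)=31, d(I,NW)=23, d(NW,Y)=61/2, d(NW,Z)=15
2. join NW+Y (d=61/2, Q=-249/2) ⇒ NWY; edges |NW|=149/12, |Y|=217/12
  updated: d(H,NWY)=73/4, d(I,NWY)=45/4, d(NWY,Z)=9/4
3. join H+I (d=14, Q=-89/2) ⇒ HI; edges |H|=23/2, |I|=5/2
  updated: d(HI,NWY)=31/4, d(HI,Z)=1/2
4. join HI+NWY (d=31/4, Q=-21/2) ⇒ HINWY; edges |HI|=3, |NWY|=19/4
  updated: d(HINWY,Z)=-5/2
5. join HINWY+Z (d=-5/2) ⇒ HINWYZ; edges |HINWY|=-5/4, |Z|=-5/4
final tree: (((H:23/2,I:5/2):3,((N:107/8,W:61/8):149/12,Y:217/12):19/4):-5/4,Z:-5/4)
total length: 283/4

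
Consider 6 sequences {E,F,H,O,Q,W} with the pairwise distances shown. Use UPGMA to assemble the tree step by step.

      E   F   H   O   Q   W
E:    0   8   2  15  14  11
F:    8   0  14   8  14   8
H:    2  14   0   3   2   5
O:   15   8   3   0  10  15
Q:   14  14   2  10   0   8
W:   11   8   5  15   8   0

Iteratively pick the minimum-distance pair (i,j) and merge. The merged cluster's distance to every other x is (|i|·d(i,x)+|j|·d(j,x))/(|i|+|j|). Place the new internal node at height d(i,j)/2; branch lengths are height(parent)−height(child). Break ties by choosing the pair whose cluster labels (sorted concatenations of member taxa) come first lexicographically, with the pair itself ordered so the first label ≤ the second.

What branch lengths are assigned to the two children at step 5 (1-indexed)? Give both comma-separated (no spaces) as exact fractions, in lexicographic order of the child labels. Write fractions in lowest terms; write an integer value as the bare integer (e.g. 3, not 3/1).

step 1: merge (E,H) at d=2; branch lengths E→1, H→1; new cluster EH
  updated: d(EH,F)=11, d(EH,O)=9, d(EH,Q)=8, d(EH,W)=8
step 2: merge (EH,Q) at d=8; branch lengths EH→3, Q→4; new cluster EHQ
  updated: d(EHQ,F)=12, d(EHQ,O)=28/3, d(EHQ,W)=8
step 3: merge (EHQ,W) at d=8; branch lengths EHQ→0, W→4; new cluster EHQW
  updated: d(EHQW,F)=11, d(EHQW,O)=43/4
step 4: merge (F,O) at d=8; branch lengths F→4, O→4; new cluster FO
  updated: d(EHQW,FO)=87/8
step 5: merge (EHQW,FO) at d=87/8; branch lengths EHQW→23/16, FO→23/16; new cluster EFHOQW
final tree: ((((E:1,H:1):3,Q:4):0,W:4):23/16,(F:4,O:4):23/16)
total length: 191/8

23/16,23/16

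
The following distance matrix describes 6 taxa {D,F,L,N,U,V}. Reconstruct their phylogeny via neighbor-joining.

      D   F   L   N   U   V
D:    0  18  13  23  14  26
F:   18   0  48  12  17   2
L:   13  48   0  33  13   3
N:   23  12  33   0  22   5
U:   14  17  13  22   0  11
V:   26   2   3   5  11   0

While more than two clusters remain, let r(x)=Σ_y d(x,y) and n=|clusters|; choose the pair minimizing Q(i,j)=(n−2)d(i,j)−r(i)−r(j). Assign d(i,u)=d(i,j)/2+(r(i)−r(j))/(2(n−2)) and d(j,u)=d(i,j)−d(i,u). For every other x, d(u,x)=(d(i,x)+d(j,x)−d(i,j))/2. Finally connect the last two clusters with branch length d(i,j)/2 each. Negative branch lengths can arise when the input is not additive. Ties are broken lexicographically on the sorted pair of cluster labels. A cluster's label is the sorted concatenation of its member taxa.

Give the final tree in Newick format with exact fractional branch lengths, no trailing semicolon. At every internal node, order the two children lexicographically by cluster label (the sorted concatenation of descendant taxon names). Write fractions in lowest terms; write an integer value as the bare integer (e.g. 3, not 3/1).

(((((D:9/2,L:17/2):9/2,U:5/2):83/8,V:-35/8):15/8,F:21/4):27/8,N:27/8)

1. join D+L (d=13, Q=-152) ⇒ DL; edges |D|=9/2, |L|=17/2
  updated: d(DL,F)=53/2, d(DL,N)=43/2, d(DL,U)=7, d(DL,V)=8
2. join DL+U (d=7, Q=-99) ⇒ DLU; edges |DL|=9/2, |U|=5/2
  updated: d(DLU,F)=73/4, d(DLU,N)=73/4, d(DLU,V)=6
3. join DLU+V (d=6, Q=-87/2) ⇒ DLUV; edges |DLU|=83/8, |V|=-35/8
  updated: d(DLUV,F)=57/8, d(DLUV,N)=69/8
4. join DLUV+F (d=57/8, Q=-111/4) ⇒ DFLUV; edges |DLUV|=15/8, |F|=21/4
  updated: d(DFLUV,N)=27/4
5. join DFLUV+N (d=27/4) ⇒ DFLNUV; edges |DFLUV|=27/8, |N|=27/8
final tree: (((((D:9/2,L:17/2):9/2,U:5/2):83/8,V:-35/8):15/8,F:21/4):27/8,N:27/8)
total length: 319/8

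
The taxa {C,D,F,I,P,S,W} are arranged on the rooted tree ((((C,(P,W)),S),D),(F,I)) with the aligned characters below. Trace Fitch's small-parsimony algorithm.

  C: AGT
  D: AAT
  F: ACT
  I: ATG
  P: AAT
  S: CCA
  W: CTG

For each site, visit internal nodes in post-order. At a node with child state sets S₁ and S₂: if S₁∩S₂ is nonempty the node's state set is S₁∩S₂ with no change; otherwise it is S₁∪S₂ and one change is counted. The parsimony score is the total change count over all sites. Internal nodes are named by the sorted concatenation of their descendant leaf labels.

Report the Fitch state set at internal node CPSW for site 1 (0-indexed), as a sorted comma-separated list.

A,C,G,T

[col 0] PW: children P:{A}, W:{C} ∪→ {A,C}; cost 1
[col 0] CPW: children C:{A}, PW:{A,C} ∩→ {A}; cost 0
[col 0] CPSW: children CPW:{A}, S:{C} ∪→ {A,C}; cost 1
[col 0] CDPSW: children CPSW:{A,C}, D:{A} ∩→ {A}; cost 0
[col 0] FI: children F:{A}, I:{A} ∩→ {A}; cost 0
[col 0] CDFIPSW: children CDPSW:{A}, FI:{A} ∩→ {A}; cost 0
[col 1] PW: children P:{A}, W:{T} ∪→ {A,T}; cost 1
[col 1] CPW: children C:{G}, PW:{A,T} ∪→ {A,G,T}; cost 1
[col 1] CPSW: children CPW:{A,G,T}, S:{C} ∪→ {A,C,G,T}; cost 1
[col 1] CDPSW: children CPSW:{A,C,G,T}, D:{A} ∩→ {A}; cost 0
[col 1] FI: children F:{C}, I:{T} ∪→ {C,T}; cost 1
[col 1] CDFIPSW: children CDPSW:{A}, FI:{C,T} ∪→ {A,C,T}; cost 1
[col 2] PW: children P:{T}, W:{G} ∪→ {G,T}; cost 1
[col 2] CPW: children C:{T}, PW:{G,T} ∩→ {T}; cost 0
[col 2] CPSW: children CPW:{T}, S:{A} ∪→ {A,T}; cost 1
[col 2] CDPSW: children CPSW:{A,T}, D:{T} ∩→ {T}; cost 0
[col 2] FI: children F:{T}, I:{G} ∪→ {G,T}; cost 1
[col 2] CDFIPSW: children CDPSW:{T}, FI:{G,T} ∩→ {T}; cost 0
per-site changes: [2, 5, 3]; total = 10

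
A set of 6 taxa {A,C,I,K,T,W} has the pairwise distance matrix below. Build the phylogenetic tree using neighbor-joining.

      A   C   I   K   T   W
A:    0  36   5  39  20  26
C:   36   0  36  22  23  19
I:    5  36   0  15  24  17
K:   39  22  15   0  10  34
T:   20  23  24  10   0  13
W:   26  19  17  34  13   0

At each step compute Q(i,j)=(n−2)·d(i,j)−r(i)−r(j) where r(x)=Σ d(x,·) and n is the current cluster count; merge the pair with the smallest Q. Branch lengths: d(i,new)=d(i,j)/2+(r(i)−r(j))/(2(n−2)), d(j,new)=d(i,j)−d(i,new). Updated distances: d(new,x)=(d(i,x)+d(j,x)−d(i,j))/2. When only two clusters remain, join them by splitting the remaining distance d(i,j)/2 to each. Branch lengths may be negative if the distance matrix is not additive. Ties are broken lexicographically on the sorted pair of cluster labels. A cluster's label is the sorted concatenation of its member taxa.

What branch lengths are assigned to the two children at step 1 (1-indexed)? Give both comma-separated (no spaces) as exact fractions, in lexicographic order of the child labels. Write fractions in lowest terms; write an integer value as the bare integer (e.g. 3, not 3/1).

step 1: merge (A,I) at d=5, Q=-203; branch lengths A→49/8, I→-9/8; new cluster AI
  updated: d(AI,C)=67/2, d(AI,K)=49/2, d(AI,T)=39/2, d(AI,W)=19
step 2: merge (K,T) at d=10, Q=-126; branch lengths K→55/6, T→5/6; new cluster KT
  updated: d(AI,KT)=17, d(C,KT)=35/2, d(KT,W)=37/2
step 3: merge (AI,KT) at d=17, Q=-177/2; branch lengths AI→101/8, KT→35/8; new cluster AIKT
  updated: d(AIKT,C)=17, d(AIKT,W)=41/4
step 4: merge (AIKT,C) at d=17, Q=-185/4; branch lengths AIKT→33/8, C→103/8; new cluster ACIKT
  updated: d(ACIKT,W)=49/8
step 5: merge (ACIKT,W) at d=49/8; branch lengths ACIKT→49/16, W→49/16; new cluster ACIKTW
final tree: ((((A:49/8,I:-9/8):101/8,(K:55/6,T:5/6):35/8):33/8,C:103/8):49/16,W:49/16)
total length: 441/8

49/8,-9/8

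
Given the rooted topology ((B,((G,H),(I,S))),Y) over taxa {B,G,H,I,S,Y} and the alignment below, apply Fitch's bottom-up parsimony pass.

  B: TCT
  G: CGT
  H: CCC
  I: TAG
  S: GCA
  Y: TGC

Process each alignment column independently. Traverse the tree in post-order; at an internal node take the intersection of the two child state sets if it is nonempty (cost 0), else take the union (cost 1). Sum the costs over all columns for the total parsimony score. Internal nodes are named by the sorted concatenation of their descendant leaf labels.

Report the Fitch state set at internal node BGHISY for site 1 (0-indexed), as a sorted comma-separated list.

[col 0] GH: children G:{C}, H:{C} ∩→ {C}; cost 0
[col 0] IS: children I:{T}, S:{G} ∪→ {G,T}; cost 1
[col 0] GHIS: children GH:{C}, IS:{G,T} ∪→ {C,G,T}; cost 1
[col 0] BGHIS: children B:{T}, GHIS:{C,G,T} ∩→ {T}; cost 0
[col 0] BGHISY: children BGHIS:{T}, Y:{T} ∩→ {T}; cost 0
[col 1] GH: children G:{G}, H:{C} ∪→ {C,G}; cost 1
[col 1] IS: children I:{A}, S:{C} ∪→ {A,C}; cost 1
[col 1] GHIS: children GH:{C,G}, IS:{A,C} ∩→ {C}; cost 0
[col 1] BGHIS: children B:{C}, GHIS:{C} ∩→ {C}; cost 0
[col 1] BGHISY: children BGHIS:{C}, Y:{G} ∪→ {C,G}; cost 1
[col 2] GH: children G:{T}, H:{C} ∪→ {C,T}; cost 1
[col 2] IS: children I:{G}, S:{A} ∪→ {A,G}; cost 1
[col 2] GHIS: children GH:{C,T}, IS:{A,G} ∪→ {A,C,G,T}; cost 1
[col 2] BGHIS: children B:{T}, GHIS:{A,C,G,T} ∩→ {T}; cost 0
[col 2] BGHISY: children BGHIS:{T}, Y:{C} ∪→ {C,T}; cost 1
per-site changes: [2, 3, 4]; total = 9

C,G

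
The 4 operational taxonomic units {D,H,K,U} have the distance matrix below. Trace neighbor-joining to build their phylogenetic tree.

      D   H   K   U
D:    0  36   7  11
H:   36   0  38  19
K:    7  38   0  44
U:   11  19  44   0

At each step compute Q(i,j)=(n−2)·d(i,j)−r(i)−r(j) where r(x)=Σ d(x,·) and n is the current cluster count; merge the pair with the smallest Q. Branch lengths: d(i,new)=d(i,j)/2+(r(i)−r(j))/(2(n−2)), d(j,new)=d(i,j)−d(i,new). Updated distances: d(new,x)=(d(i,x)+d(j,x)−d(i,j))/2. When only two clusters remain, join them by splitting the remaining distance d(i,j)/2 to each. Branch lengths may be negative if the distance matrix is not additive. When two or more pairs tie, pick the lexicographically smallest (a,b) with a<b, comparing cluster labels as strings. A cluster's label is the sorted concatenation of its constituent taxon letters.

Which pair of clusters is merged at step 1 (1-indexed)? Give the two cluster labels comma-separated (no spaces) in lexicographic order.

D,K

iteration 1: select D,K (d=7, Q=-129); attach at lengths (-21/4, 49/4); label the merged cluster DK
  updated: d(DK,H)=67/2, d(DK,U)=24
iteration 2: select DK,H (d=67/2, Q=-153/2); attach at lengths (77/4, 57/4); label the merged cluster DHK
  updated: d(DHK,U)=19/4
iteration 3: select DHK,U (d=19/4); attach at lengths (19/8, 19/8); label the merged cluster DHKU
final tree: (((D:-21/4,K:49/4):77/4,H:57/4):19/8,U:19/8)
total length: 181/4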